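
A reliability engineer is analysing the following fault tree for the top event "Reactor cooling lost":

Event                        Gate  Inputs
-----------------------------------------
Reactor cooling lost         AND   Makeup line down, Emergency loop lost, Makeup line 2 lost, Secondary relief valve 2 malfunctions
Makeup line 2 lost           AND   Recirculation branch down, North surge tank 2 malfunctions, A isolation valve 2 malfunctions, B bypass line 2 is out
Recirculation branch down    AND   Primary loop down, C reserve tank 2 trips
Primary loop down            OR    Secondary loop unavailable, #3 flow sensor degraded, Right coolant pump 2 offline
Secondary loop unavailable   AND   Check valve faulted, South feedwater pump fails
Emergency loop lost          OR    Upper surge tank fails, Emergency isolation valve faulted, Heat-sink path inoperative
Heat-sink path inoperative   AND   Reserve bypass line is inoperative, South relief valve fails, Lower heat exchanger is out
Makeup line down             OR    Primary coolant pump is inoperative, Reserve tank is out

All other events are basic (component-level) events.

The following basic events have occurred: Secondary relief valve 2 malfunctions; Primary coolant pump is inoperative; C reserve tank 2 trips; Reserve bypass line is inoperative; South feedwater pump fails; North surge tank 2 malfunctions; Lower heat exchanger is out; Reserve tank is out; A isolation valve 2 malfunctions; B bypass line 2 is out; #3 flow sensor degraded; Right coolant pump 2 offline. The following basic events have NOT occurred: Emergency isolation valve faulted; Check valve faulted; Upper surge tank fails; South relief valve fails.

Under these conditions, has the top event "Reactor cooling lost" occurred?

Makeup line down [OR]: Primary coolant pump is inoperative=occurs, Reserve tank is out=occurs → at least one input occurs → occurs.
Heat-sink path inoperative [AND]: Reserve bypass line is inoperative=occurs, South relief valve fails=not, Lower heat exchanger is out=occurs → not all inputs occur → does not occur.
Emergency loop lost [OR]: Upper surge tank fails=not, Emergency isolation valve faulted=not, Heat-sink path inoperative=not → no input occurs → does not occur.
Secondary loop unavailable [AND]: Check valve faulted=not, South feedwater pump fails=occurs → not all inputs occur → does not occur.
Primary loop down [OR]: Secondary loop unavailable=not, #3 flow sensor degraded=occurs, Right coolant pump 2 offline=occurs → at least one input occurs → occurs.
Recirculation branch down [AND]: Primary loop down=occurs, C reserve tank 2 trips=occurs → all inputs occur → occurs.
Makeup line 2 lost [AND]: Recirculation branch down=occurs, North surge tank 2 malfunctions=occurs, A isolation valve 2 malfunctions=occurs, B bypass line 2 is out=occurs → all inputs occur → occurs.
Reactor cooling lost [AND]: Makeup line down=occurs, Emergency loop lost=not, Makeup line 2 lost=occurs, Secondary relief valve 2 malfunctions=occurs → not all inputs occur → does not occur.

No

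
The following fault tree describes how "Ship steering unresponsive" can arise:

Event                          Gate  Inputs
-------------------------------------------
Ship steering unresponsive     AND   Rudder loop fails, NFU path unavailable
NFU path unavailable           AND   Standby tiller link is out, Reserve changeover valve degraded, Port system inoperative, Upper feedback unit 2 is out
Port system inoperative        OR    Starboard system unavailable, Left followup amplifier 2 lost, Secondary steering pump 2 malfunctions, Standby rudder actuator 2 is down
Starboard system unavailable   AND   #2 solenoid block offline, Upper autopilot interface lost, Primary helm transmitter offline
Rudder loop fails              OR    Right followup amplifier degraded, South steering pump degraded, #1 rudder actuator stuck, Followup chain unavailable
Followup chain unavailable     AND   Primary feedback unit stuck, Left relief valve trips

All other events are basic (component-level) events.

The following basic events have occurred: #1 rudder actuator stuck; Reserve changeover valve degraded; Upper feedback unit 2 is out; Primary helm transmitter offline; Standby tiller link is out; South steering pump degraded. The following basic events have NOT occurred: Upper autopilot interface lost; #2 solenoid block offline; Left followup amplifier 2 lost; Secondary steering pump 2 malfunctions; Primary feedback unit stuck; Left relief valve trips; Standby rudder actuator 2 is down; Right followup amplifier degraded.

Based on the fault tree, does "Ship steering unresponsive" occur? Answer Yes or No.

No

Followup chain unavailable [AND]: Primary feedback unit stuck=not, Left relief valve trips=not → not all inputs occur → does not occur.
Rudder loop fails [OR]: Right followup amplifier degraded=not, South steering pump degraded=occurs, #1 rudder actuator stuck=occurs, Followup chain unavailable=not → at least one input occurs → occurs.
Starboard system unavailable [AND]: #2 solenoid block offline=not, Upper autopilot interface lost=not, Primary helm transmitter offline=occurs → not all inputs occur → does not occur.
Port system inoperative [OR]: Starboard system unavailable=not, Left followup amplifier 2 lost=not, Secondary steering pump 2 malfunctions=not, Standby rudder actuator 2 is down=not → no input occurs → does not occur.
NFU path unavailable [AND]: Standby tiller link is out=occurs, Reserve changeover valve degraded=occurs, Port system inoperative=not, Upper feedback unit 2 is out=occurs → not all inputs occur → does not occur.
Ship steering unresponsive [AND]: Rudder loop fails=occurs, NFU path unavailable=not → not all inputs occur → does not occur.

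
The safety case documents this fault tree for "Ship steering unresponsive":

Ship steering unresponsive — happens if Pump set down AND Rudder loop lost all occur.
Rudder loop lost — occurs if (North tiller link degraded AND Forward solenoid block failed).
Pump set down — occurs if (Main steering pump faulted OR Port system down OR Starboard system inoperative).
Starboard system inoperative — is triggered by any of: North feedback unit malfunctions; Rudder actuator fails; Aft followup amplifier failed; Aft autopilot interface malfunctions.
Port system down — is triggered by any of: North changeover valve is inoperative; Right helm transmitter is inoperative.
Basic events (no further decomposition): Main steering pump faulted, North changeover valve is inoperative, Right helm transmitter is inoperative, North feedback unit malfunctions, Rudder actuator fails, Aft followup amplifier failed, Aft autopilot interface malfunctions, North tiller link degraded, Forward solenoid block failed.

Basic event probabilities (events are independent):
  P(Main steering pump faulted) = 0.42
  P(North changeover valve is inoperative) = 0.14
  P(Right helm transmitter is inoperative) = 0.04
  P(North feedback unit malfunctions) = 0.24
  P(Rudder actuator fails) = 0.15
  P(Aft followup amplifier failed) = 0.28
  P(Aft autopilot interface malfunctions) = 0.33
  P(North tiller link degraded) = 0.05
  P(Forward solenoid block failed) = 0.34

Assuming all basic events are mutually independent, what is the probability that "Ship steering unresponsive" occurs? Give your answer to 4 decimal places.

P(Port system down) [OR] = 1 − (1−0.14) × (1−0.04) = 0.174400
P(Starboard system inoperative) [OR] = 1 − (1−0.24) × (1−0.15) × (1−0.28) × (1−0.33) = 0.688370
P(Pump set down) [OR] = 1 − (1−0.42) × (1−0.174400) × (1−0.688370) = 0.850777
P(Rudder loop lost) [AND] = 0.05 × 0.34 = 0.017000
P(Ship steering unresponsive) [AND] = 0.850777 × 0.017000 = 0.014463
Rounded to 4 decimal places: P(Ship steering unresponsive) ≈ 0.0145.

0.0145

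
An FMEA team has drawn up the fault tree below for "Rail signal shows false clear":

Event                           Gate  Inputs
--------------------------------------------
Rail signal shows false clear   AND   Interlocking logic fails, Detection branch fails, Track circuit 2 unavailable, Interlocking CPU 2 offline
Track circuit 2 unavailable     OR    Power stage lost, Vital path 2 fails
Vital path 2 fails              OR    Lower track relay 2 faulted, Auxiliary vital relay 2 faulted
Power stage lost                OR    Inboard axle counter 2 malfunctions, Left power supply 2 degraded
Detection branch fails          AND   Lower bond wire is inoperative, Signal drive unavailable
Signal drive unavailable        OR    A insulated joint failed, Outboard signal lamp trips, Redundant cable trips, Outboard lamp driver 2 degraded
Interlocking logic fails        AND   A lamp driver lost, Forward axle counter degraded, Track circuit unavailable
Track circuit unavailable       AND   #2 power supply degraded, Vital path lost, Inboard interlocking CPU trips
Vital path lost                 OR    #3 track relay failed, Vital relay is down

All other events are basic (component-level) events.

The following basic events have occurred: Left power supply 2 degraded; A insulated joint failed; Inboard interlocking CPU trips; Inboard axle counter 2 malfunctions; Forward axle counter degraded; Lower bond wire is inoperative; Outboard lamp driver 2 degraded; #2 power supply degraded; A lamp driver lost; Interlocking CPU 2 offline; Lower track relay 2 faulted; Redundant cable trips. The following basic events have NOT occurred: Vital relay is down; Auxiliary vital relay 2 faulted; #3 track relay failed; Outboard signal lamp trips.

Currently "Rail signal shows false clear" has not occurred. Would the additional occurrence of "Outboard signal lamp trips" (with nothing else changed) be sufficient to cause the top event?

No

Counterfactual: set "Outboard signal lamp trips" to occurred.
Vital path lost [OR]: #3 track relay failed=not, Vital relay is down=not → no input occurs → does not occur.
Track circuit unavailable [AND]: #2 power supply degraded=occurs, Vital path lost=not, Inboard interlocking CPU trips=occurs → not all inputs occur → does not occur.
Interlocking logic fails [AND]: A lamp driver lost=occurs, Forward axle counter degraded=occurs, Track circuit unavailable=not → not all inputs occur → does not occur.
Signal drive unavailable [OR]: A insulated joint failed=occurs, Outboard signal lamp trips=occurs, Redundant cable trips=occurs, Outboard lamp driver 2 degraded=occurs → at least one input occurs → occurs.
Detection branch fails [AND]: Lower bond wire is inoperative=occurs, Signal drive unavailable=occurs → all inputs occur → occurs.
Power stage lost [OR]: Inboard axle counter 2 malfunctions=occurs, Left power supply 2 degraded=occurs → at least one input occurs → occurs.
Vital path 2 fails [OR]: Lower track relay 2 faulted=occurs, Auxiliary vital relay 2 faulted=not → at least one input occurs → occurs.
Track circuit 2 unavailable [OR]: Power stage lost=occurs, Vital path 2 fails=occurs → at least one input occurs → occurs.
Rail signal shows false clear [AND]: Interlocking logic fails=not, Detection branch fails=occurs, Track circuit 2 unavailable=occurs, Interlocking CPU 2 offline=occurs → not all inputs occur → does not occur.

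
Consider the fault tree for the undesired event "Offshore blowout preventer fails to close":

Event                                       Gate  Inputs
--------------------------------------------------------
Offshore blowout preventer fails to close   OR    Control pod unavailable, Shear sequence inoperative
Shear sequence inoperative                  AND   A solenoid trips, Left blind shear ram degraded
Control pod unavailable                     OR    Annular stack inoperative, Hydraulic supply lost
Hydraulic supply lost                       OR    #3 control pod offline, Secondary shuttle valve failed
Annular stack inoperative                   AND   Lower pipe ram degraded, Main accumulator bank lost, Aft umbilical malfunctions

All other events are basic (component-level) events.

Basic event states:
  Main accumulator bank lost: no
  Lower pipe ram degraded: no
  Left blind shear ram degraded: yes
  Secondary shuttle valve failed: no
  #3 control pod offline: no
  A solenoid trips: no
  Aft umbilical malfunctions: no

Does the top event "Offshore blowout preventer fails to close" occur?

No

Annular stack inoperative [AND]: Lower pipe ram degraded=not, Main accumulator bank lost=not, Aft umbilical malfunctions=not → not all inputs occur → does not occur.
Hydraulic supply lost [OR]: #3 control pod offline=not, Secondary shuttle valve failed=not → no input occurs → does not occur.
Control pod unavailable [OR]: Annular stack inoperative=not, Hydraulic supply lost=not → no input occurs → does not occur.
Shear sequence inoperative [AND]: A solenoid trips=not, Left blind shear ram degraded=occurs → not all inputs occur → does not occur.
Offshore blowout preventer fails to close [OR]: Control pod unavailable=not, Shear sequence inoperative=not → no input occurs → does not occur.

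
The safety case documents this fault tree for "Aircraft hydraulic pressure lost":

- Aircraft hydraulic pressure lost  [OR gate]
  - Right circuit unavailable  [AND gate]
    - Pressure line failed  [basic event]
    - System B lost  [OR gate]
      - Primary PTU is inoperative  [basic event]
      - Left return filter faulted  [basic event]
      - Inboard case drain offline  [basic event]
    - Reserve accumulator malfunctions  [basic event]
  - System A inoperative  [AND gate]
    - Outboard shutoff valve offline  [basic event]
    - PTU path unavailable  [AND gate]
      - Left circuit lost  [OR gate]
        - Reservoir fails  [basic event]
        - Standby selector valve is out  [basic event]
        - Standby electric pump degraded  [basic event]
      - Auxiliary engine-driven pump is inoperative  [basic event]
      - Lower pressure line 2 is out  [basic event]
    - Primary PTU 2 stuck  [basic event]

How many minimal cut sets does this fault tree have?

System B lost [OR]: union of children's cut sets → 3 cut set(s).
Right circuit unavailable [AND]: one cut set from each child combined → 1 × 3 × 1 = 3 cut set(s).
Left circuit lost [OR]: union of children's cut sets → 3 cut set(s).
PTU path unavailable [AND]: one cut set from each child combined → 3 × 1 × 1 = 3 cut set(s).
System A inoperative [AND]: one cut set from each child combined → 1 × 3 × 1 = 3 cut set(s).
Aircraft hydraulic pressure lost [OR]: union of children's cut sets → 6 cut set(s).
Minimal cut sets: {Pressure line failed, Primary PTU is inoperative, Reserve accumulator malfunctions}; {Left return filter faulted, Pressure line failed, Reserve accumulator malfunctions}; {Inboard case drain offline, Pressure line failed, Reserve accumulator malfunctions}; {Auxiliary engine-driven pump is inoperative, Lower pressure line 2 is out, Outboard shutoff valve offline, Primary PTU 2 stuck, Reservoir fails}; {Auxiliary engine-driven pump is inoperative, Lower pressure line 2 is out, Outboard shutoff valve offline, Primary PTU 2 stuck, Standby selector valve is out}; {Auxiliary engine-driven pump is inoperative, Lower pressure line 2 is out, Outboard shutoff valve offline, Primary PTU 2 stuck, Standby electric pump degraded}.

6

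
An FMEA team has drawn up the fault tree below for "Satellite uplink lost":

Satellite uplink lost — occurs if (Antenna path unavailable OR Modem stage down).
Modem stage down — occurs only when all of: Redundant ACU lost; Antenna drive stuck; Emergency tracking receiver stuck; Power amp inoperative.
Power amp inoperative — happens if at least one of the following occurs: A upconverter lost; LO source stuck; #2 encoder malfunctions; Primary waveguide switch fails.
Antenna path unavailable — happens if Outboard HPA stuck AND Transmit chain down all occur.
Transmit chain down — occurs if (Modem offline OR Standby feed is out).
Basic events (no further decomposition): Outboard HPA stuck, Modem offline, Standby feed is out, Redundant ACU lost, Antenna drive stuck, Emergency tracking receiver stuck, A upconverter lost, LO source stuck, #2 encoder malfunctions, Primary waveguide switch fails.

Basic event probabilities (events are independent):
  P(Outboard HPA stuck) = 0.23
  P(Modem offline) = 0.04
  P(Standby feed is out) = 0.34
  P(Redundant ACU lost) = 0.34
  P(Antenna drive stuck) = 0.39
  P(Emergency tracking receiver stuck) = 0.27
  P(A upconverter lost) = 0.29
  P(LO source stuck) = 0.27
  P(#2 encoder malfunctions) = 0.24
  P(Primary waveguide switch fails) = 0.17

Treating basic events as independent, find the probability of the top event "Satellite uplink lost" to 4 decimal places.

P(Transmit chain down) [OR] = 1 − (1−0.04) × (1−0.34) = 0.366400
P(Antenna path unavailable) [AND] = 0.23 × 0.366400 = 0.084272
P(Power amp inoperative) [OR] = 1 − (1−0.29) × (1−0.27) × (1−0.24) × (1−0.17) = 0.673056
P(Modem stage down) [AND] = 0.34 × 0.39 × 0.27 × 0.673056 = 0.024097
P(Satellite uplink lost) [OR] = 1 − (1−0.084272) × (1−0.024097) = 0.106338
Rounded to 4 decimal places: P(Satellite uplink lost) ≈ 0.1063.

0.1063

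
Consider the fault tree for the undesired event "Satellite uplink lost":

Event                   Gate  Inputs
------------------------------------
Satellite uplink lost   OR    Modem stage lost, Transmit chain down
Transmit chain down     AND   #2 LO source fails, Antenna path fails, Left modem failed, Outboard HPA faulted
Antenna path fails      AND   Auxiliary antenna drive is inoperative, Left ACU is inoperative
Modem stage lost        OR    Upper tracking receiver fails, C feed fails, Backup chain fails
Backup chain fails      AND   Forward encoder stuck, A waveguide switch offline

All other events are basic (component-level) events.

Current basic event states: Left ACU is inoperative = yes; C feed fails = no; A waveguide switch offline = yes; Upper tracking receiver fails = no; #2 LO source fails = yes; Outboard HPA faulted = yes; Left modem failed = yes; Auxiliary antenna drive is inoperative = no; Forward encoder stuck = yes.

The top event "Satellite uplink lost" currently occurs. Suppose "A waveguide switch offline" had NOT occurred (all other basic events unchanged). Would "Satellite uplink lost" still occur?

No

Counterfactual: set "A waveguide switch offline" to not occurred.
Backup chain fails [AND]: Forward encoder stuck=occurs, A waveguide switch offline=not → not all inputs occur → does not occur.
Modem stage lost [OR]: Upper tracking receiver fails=not, C feed fails=not, Backup chain fails=not → no input occurs → does not occur.
Antenna path fails [AND]: Auxiliary antenna drive is inoperative=not, Left ACU is inoperative=occurs → not all inputs occur → does not occur.
Transmit chain down [AND]: #2 LO source fails=occurs, Antenna path fails=not, Left modem failed=occurs, Outboard HPA faulted=occurs → not all inputs occur → does not occur.
Satellite uplink lost [OR]: Modem stage lost=not, Transmit chain down=not → no input occurs → does not occur.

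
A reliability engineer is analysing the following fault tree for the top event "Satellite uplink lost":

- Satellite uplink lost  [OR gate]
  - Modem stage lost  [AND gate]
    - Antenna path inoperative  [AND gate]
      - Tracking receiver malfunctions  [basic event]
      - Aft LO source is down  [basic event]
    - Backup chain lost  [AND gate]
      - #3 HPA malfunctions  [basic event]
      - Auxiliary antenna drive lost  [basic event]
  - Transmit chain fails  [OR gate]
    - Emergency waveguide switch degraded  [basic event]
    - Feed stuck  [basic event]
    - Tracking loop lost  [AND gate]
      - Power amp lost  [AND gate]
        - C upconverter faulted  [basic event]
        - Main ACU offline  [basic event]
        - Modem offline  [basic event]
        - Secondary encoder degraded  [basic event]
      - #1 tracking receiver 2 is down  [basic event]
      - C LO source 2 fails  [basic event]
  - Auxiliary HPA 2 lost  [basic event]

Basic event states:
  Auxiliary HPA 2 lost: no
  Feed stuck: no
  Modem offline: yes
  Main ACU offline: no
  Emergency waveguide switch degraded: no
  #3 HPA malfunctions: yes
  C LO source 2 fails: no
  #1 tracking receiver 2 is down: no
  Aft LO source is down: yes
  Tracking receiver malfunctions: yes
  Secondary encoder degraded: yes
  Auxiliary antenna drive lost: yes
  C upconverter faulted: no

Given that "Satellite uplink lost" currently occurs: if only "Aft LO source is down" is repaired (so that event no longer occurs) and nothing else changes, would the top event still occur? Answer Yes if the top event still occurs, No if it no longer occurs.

Counterfactual: set "Aft LO source is down" to not occurred.
Antenna path inoperative [AND]: Tracking receiver malfunctions=occurs, Aft LO source is down=not → not all inputs occur → does not occur.
Backup chain lost [AND]: #3 HPA malfunctions=occurs, Auxiliary antenna drive lost=occurs → all inputs occur → occurs.
Modem stage lost [AND]: Antenna path inoperative=not, Backup chain lost=occurs → not all inputs occur → does not occur.
Power amp lost [AND]: C upconverter faulted=not, Main ACU offline=not, Modem offline=occurs, Secondary encoder degraded=occurs → not all inputs occur → does not occur.
Tracking loop lost [AND]: Power amp lost=not, #1 tracking receiver 2 is down=not, C LO source 2 fails=not → not all inputs occur → does not occur.
Transmit chain fails [OR]: Emergency waveguide switch degraded=not, Feed stuck=not, Tracking loop lost=not → no input occurs → does not occur.
Satellite uplink lost [OR]: Modem stage lost=not, Transmit chain fails=not, Auxiliary HPA 2 lost=not → no input occurs → does not occur.

No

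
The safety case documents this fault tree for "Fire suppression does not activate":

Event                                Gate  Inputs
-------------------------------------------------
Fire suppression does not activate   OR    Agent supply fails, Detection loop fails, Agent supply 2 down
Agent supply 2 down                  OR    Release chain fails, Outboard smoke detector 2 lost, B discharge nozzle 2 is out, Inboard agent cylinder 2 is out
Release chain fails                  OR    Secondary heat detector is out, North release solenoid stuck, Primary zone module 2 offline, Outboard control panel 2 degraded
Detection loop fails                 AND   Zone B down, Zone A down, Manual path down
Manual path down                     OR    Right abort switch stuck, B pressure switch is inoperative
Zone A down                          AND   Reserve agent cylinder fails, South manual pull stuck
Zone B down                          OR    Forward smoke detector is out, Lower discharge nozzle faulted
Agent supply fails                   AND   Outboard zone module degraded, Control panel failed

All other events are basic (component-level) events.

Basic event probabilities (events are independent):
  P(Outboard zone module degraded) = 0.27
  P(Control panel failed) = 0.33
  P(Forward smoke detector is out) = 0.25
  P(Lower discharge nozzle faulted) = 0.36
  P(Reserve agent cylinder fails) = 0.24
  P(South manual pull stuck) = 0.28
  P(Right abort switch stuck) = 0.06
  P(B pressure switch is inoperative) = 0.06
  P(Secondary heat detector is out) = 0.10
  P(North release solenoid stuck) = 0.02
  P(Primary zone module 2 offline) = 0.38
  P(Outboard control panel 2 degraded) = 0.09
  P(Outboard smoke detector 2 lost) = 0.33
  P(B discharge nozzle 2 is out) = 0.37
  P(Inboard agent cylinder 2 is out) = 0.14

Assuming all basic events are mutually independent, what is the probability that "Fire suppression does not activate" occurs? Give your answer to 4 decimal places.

0.8361

P(Agent supply fails) [AND] = 0.27 × 0.33 = 0.089100
P(Zone B down) [OR] = 1 − (1−0.25) × (1−0.36) = 0.520000
P(Zone A down) [AND] = 0.24 × 0.28 = 0.067200
P(Manual path down) [OR] = 1 − (1−0.06) × (1−0.06) = 0.116400
P(Detection loop fails) [AND] = 0.520000 × 0.067200 × 0.116400 = 0.004067
P(Release chain fails) [OR] = 1 − (1−0.10) × (1−0.02) × (1−0.38) × (1−0.09) = 0.502376
P(Agent supply 2 down) [OR] = 1 − (1−0.502376) × (1−0.33) × (1−0.37) × (1−0.14) = 0.819360
P(Fire suppression does not activate) [OR] = 1 − (1−0.089100) × (1−0.004067) × (1−0.819360) = 0.836124
Rounded to 4 decimal places: P(Fire suppression does not activate) ≈ 0.8361.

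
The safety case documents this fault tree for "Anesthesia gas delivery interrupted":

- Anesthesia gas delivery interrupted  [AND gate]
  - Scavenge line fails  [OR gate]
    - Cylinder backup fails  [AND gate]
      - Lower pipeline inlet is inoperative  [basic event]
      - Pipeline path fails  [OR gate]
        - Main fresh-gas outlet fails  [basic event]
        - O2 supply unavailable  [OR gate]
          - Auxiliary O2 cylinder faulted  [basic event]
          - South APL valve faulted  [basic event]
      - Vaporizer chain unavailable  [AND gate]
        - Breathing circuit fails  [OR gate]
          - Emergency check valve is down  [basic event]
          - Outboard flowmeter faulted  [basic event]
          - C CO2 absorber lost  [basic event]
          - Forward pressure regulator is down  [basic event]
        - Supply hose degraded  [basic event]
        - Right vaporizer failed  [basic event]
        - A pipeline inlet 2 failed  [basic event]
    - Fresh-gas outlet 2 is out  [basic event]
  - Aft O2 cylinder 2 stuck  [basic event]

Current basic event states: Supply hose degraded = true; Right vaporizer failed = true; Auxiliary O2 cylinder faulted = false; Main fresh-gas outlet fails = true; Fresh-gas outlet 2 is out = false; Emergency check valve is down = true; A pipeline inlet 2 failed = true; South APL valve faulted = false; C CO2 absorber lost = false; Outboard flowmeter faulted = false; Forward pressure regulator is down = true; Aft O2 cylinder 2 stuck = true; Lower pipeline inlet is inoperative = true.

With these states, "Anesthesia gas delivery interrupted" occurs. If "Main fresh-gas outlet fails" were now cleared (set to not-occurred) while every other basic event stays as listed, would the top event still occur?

No

Counterfactual: set "Main fresh-gas outlet fails" to not occurred.
O2 supply unavailable [OR]: Auxiliary O2 cylinder faulted=not, South APL valve faulted=not → no input occurs → does not occur.
Pipeline path fails [OR]: Main fresh-gas outlet fails=not, O2 supply unavailable=not → no input occurs → does not occur.
Breathing circuit fails [OR]: Emergency check valve is down=occurs, Outboard flowmeter faulted=not, C CO2 absorber lost=not, Forward pressure regulator is down=occurs → at least one input occurs → occurs.
Vaporizer chain unavailable [AND]: Breathing circuit fails=occurs, Supply hose degraded=occurs, Right vaporizer failed=occurs, A pipeline inlet 2 failed=occurs → all inputs occur → occurs.
Cylinder backup fails [AND]: Lower pipeline inlet is inoperative=occurs, Pipeline path fails=not, Vaporizer chain unavailable=occurs → not all inputs occur → does not occur.
Scavenge line fails [OR]: Cylinder backup fails=not, Fresh-gas outlet 2 is out=not → no input occurs → does not occur.
Anesthesia gas delivery interrupted [AND]: Scavenge line fails=not, Aft O2 cylinder 2 stuck=occurs → not all inputs occur → does not occur.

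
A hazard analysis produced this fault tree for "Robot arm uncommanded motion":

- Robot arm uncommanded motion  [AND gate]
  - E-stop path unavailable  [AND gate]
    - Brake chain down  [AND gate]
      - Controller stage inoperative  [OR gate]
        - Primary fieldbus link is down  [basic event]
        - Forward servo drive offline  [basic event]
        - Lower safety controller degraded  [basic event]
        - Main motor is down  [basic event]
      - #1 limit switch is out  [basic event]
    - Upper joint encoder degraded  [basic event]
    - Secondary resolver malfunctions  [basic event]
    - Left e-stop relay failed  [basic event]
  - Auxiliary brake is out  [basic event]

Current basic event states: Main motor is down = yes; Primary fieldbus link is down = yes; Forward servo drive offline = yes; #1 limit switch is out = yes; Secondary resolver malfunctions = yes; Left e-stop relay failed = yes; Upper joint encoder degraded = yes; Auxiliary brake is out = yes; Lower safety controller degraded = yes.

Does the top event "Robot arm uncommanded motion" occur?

Yes

Controller stage inoperative [OR]: Primary fieldbus link is down=occurs, Forward servo drive offline=occurs, Lower safety controller degraded=occurs, Main motor is down=occurs → at least one input occurs → occurs.
Brake chain down [AND]: Controller stage inoperative=occurs, #1 limit switch is out=occurs → all inputs occur → occurs.
E-stop path unavailable [AND]: Brake chain down=occurs, Upper joint encoder degraded=occurs, Secondary resolver malfunctions=occurs, Left e-stop relay failed=occurs → all inputs occur → occurs.
Robot arm uncommanded motion [AND]: E-stop path unavailable=occurs, Auxiliary brake is out=occurs → all inputs occur → occurs.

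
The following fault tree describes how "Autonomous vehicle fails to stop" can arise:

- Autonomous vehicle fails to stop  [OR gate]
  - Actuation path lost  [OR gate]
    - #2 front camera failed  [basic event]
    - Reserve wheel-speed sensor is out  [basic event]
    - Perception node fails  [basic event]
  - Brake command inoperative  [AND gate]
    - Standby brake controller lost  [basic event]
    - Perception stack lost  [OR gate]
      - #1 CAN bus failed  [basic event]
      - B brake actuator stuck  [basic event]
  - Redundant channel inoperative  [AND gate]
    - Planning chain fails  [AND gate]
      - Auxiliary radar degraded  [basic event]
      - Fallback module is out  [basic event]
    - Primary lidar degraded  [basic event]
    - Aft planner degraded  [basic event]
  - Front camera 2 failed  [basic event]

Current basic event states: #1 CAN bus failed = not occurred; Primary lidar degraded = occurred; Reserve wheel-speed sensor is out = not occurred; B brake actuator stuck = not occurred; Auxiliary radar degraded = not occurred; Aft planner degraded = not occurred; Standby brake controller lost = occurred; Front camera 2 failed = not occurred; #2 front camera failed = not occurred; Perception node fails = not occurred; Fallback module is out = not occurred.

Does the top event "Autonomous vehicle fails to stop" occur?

Actuation path lost [OR]: #2 front camera failed=not, Reserve wheel-speed sensor is out=not, Perception node fails=not → no input occurs → does not occur.
Perception stack lost [OR]: #1 CAN bus failed=not, B brake actuator stuck=not → no input occurs → does not occur.
Brake command inoperative [AND]: Standby brake controller lost=occurs, Perception stack lost=not → not all inputs occur → does not occur.
Planning chain fails [AND]: Auxiliary radar degraded=not, Fallback module is out=not → not all inputs occur → does not occur.
Redundant channel inoperative [AND]: Planning chain fails=not, Primary lidar degraded=occurs, Aft planner degraded=not → not all inputs occur → does not occur.
Autonomous vehicle fails to stop [OR]: Actuation path lost=not, Brake command inoperative=not, Redundant channel inoperative=not, Front camera 2 failed=not → no input occurs → does not occur.

No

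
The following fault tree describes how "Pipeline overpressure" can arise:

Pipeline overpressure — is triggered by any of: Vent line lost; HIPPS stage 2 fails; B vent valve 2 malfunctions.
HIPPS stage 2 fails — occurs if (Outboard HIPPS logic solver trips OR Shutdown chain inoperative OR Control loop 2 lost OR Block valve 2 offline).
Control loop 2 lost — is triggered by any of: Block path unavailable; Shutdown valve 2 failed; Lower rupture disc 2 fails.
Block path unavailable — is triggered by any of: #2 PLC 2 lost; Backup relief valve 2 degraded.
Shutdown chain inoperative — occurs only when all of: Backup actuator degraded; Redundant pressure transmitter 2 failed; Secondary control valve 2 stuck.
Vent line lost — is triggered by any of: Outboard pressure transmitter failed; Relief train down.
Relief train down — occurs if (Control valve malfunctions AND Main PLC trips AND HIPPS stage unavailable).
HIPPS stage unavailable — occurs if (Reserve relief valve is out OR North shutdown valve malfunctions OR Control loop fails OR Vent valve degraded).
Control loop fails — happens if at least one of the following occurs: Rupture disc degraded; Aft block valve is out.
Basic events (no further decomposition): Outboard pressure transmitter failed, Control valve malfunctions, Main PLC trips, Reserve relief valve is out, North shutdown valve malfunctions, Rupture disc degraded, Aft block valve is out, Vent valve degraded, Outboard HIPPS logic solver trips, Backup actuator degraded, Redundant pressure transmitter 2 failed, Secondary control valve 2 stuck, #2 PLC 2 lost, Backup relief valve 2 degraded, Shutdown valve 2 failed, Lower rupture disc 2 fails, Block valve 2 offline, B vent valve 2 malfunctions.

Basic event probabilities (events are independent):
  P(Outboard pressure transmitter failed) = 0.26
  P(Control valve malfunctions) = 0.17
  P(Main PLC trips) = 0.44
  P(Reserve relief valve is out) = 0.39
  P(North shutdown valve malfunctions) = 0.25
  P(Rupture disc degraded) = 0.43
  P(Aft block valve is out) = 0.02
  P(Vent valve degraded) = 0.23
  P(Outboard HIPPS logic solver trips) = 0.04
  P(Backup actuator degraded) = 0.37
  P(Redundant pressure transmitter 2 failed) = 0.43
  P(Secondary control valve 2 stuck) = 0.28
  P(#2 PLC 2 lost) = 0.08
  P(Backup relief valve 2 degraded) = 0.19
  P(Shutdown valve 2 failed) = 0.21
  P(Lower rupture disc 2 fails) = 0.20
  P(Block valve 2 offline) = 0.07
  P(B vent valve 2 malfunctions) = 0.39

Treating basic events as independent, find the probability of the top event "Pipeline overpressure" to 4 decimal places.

0.8295

P(Control loop fails) [OR] = 1 − (1−0.43) × (1−0.02) = 0.441400
P(HIPPS stage unavailable) [OR] = 1 − (1−0.39) × (1−0.25) × (1−0.441400) × (1−0.23) = 0.803219
P(Relief train down) [AND] = 0.17 × 0.44 × 0.803219 = 0.060081
P(Vent line lost) [OR] = 1 − (1−0.26) × (1−0.060081) = 0.304460
P(Shutdown chain inoperative) [AND] = 0.37 × 0.43 × 0.28 = 0.044548
P(Block path unavailable) [OR] = 1 − (1−0.08) × (1−0.19) = 0.254800
P(Control loop 2 lost) [OR] = 1 − (1−0.254800) × (1−0.21) × (1−0.20) = 0.529034
P(HIPPS stage 2 fails) [OR] = 1 − (1−0.04) × (1−0.044548) × (1−0.529034) × (1−0.07) = 0.598253
P(Pipeline overpressure) [OR] = 1 − (1−0.304460) × (1−0.598253) × (1−0.39) = 0.829547
Rounded to 4 decimal places: P(Pipeline overpressure) ≈ 0.8295.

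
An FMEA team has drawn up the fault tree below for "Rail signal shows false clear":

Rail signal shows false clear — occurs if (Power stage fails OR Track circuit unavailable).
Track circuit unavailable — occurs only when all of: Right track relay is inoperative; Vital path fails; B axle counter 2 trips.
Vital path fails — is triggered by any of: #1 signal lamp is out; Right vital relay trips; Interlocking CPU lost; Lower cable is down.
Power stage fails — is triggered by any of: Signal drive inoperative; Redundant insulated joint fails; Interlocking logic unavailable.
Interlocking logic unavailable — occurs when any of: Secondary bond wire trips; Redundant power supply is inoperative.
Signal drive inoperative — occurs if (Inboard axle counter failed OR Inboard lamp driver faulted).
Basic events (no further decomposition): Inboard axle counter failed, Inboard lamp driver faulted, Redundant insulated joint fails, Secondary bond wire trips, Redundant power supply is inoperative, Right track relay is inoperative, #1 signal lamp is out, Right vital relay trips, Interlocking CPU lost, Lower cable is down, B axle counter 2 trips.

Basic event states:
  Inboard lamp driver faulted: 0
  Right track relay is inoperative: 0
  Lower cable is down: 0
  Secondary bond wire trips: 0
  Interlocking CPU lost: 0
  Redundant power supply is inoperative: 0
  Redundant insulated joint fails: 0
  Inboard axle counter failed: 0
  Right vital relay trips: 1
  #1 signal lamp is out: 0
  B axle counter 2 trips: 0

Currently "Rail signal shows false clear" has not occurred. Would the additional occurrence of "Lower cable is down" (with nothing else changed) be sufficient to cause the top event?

No

Counterfactual: set "Lower cable is down" to occurred.
Signal drive inoperative [OR]: Inboard axle counter failed=not, Inboard lamp driver faulted=not → no input occurs → does not occur.
Interlocking logic unavailable [OR]: Secondary bond wire trips=not, Redundant power supply is inoperative=not → no input occurs → does not occur.
Power stage fails [OR]: Signal drive inoperative=not, Redundant insulated joint fails=not, Interlocking logic unavailable=not → no input occurs → does not occur.
Vital path fails [OR]: #1 signal lamp is out=not, Right vital relay trips=occurs, Interlocking CPU lost=not, Lower cable is down=occurs → at least one input occurs → occurs.
Track circuit unavailable [AND]: Right track relay is inoperative=not, Vital path fails=occurs, B axle counter 2 trips=not → not all inputs occur → does not occur.
Rail signal shows false clear [OR]: Power stage fails=not, Track circuit unavailable=not → no input occurs → does not occur.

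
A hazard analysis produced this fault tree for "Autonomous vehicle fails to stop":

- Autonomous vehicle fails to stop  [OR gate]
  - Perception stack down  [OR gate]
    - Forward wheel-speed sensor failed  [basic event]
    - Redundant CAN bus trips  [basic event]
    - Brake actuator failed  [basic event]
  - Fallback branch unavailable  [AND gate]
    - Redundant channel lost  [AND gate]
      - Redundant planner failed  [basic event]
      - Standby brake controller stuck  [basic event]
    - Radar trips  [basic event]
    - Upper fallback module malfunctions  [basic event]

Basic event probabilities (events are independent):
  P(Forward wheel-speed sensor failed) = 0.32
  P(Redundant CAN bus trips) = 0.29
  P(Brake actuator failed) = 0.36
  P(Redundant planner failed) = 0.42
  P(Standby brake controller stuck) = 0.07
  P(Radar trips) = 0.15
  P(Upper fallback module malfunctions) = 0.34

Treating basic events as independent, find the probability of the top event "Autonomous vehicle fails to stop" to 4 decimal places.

0.6915

P(Perception stack down) [OR] = 1 − (1−0.32) × (1−0.29) × (1−0.36) = 0.691008
P(Redundant channel lost) [AND] = 0.42 × 0.07 = 0.029400
P(Fallback branch unavailable) [AND] = 0.029400 × 0.15 × 0.34 = 0.001499
P(Autonomous vehicle fails to stop) [OR] = 1 − (1−0.691008) × (1−0.001499) = 0.691471
Rounded to 4 decimal places: P(Autonomous vehicle fails to stop) ≈ 0.6915.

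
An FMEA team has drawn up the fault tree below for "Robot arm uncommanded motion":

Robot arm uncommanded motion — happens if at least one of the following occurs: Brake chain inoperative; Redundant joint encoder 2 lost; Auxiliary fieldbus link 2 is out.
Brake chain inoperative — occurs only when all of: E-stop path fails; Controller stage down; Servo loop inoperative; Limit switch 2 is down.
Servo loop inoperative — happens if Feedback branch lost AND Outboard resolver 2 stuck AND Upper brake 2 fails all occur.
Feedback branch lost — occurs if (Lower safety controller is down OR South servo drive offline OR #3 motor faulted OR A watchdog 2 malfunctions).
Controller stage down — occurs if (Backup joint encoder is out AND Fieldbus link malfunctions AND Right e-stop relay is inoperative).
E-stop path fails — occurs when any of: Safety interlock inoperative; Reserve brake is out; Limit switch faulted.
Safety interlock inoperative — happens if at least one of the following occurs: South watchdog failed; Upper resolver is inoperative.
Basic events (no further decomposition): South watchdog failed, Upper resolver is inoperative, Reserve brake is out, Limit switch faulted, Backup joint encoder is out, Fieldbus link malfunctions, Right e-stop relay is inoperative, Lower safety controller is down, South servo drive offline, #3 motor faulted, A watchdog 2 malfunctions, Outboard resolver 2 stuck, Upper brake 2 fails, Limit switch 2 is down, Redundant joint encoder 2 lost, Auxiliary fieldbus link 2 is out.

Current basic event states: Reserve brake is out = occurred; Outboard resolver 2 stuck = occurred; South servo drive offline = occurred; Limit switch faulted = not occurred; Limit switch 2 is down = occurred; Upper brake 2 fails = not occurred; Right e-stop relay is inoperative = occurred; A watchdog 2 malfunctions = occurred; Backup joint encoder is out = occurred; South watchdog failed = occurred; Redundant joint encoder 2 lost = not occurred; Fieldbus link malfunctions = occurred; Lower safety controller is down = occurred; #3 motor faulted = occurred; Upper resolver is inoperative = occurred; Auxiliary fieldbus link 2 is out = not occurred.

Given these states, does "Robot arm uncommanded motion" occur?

Safety interlock inoperative [OR]: South watchdog failed=occurs, Upper resolver is inoperative=occurs → at least one input occurs → occurs.
E-stop path fails [OR]: Safety interlock inoperative=occurs, Reserve brake is out=occurs, Limit switch faulted=not → at least one input occurs → occurs.
Controller stage down [AND]: Backup joint encoder is out=occurs, Fieldbus link malfunctions=occurs, Right e-stop relay is inoperative=occurs → all inputs occur → occurs.
Feedback branch lost [OR]: Lower safety controller is down=occurs, South servo drive offline=occurs, #3 motor faulted=occurs, A watchdog 2 malfunctions=occurs → at least one input occurs → occurs.
Servo loop inoperative [AND]: Feedback branch lost=occurs, Outboard resolver 2 stuck=occurs, Upper brake 2 fails=not → not all inputs occur → does not occur.
Brake chain inoperative [AND]: E-stop path fails=occurs, Controller stage down=occurs, Servo loop inoperative=not, Limit switch 2 is down=occurs → not all inputs occur → does not occur.
Robot arm uncommanded motion [OR]: Brake chain inoperative=not, Redundant joint encoder 2 lost=not, Auxiliary fieldbus link 2 is out=not → no input occurs → does not occur.

No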